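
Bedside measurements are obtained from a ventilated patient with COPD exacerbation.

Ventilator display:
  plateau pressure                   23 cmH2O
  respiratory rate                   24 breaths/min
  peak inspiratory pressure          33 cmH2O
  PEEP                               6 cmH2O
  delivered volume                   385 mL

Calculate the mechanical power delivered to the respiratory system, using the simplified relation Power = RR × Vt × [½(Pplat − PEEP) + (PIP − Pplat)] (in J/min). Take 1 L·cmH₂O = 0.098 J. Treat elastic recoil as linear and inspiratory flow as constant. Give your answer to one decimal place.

Per-breath work = Vt × [½(Pplat−PEEP) + (PIP−Pplat)] = 0.385 × [0.5×17.0 + 10.0] = 0.385 × 18.5 = 7.123 L·cmH2O.
Power = 24 × 7.123 = 170.95 L·cmH2O/min.
× 0.098 J/(L·cmH2O) → 16.753 J/min.

16.8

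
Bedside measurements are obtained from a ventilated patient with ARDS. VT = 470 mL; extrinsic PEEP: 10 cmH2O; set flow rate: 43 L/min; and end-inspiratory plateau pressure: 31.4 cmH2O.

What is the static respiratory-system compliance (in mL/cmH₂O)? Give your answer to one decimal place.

Cstat = Vt / (Pplat − PEEP) = 470 / (31.4 − 10) = 470 / 21.4 = 21.963 mL/cmH2O.

22.0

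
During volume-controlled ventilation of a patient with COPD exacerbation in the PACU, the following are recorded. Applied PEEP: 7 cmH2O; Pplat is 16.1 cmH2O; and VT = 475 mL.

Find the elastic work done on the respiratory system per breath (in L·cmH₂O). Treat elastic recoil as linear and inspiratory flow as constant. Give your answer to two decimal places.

2.16

Elastic work ≈ ½ × (Pplat − PEEP) × Vt = 0.5 × (16.1 − 7) × 0.475 L = 0.5 × 9.1 × 0.475 = 2.161 L·cmH2O.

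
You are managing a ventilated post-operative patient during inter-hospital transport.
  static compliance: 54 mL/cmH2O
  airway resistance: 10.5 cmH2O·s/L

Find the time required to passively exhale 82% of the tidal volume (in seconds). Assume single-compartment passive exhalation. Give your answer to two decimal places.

τ = R × C = 10.5 × 54 mL/cmH2O = 10.5 × 0.054 L/cmH2O = 0.567 s.
Exhaled fraction f = 1 − e^(−t/τ) → t = −τ·ln(1 − f) = −0.567·ln(0.18) = 0.9723 s.

0.97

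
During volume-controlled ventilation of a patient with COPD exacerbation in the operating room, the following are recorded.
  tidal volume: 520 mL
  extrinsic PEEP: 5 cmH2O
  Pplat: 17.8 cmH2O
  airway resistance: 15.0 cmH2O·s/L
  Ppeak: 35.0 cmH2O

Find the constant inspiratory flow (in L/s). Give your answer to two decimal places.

flow = (PIP − Pplat) / Raw = 17.2 / 15.0 = 1.147 L/s.

1.15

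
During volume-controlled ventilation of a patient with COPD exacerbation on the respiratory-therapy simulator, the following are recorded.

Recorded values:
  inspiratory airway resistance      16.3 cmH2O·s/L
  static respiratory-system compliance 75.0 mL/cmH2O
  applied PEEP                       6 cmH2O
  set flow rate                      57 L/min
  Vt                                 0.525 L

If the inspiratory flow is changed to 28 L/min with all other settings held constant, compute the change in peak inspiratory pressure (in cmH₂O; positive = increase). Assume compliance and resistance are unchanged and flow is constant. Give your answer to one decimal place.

-7.9

Flow: 57 L/min ÷ 60 = 0.95 L/s.
New flow: 28 L/min ÷ 60 = 0.4667 L/s.
PIP = Vt/C + R·V̇ + PEEP (constant-flow equation of motion).
Only the resistive term changes: ΔPIP = R × ΔV̇ = 16.3 × (0.4667 − 0.95) = 16.3 × -0.4833 = -7.878 cmH2O.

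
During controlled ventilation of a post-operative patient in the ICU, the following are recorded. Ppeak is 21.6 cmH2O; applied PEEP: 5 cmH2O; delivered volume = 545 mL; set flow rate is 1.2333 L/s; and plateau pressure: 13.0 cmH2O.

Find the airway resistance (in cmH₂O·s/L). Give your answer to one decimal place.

7.0

Raw = (PIP − Pplat) / flow = (21.6 − 13.0) / 1.2333 = 8.6 / 1.2333 = 6.973 cmH2O·s/L.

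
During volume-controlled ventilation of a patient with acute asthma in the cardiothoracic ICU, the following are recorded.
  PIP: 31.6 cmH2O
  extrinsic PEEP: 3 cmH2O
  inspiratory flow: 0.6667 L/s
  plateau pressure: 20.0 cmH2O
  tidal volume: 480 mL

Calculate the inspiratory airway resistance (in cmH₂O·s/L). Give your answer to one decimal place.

17.4

Raw = (PIP − Pplat) / flow = (31.6 − 20.0) / 0.6667 = 11.6 / 0.6667 = 17.399 cmH2O·s/L.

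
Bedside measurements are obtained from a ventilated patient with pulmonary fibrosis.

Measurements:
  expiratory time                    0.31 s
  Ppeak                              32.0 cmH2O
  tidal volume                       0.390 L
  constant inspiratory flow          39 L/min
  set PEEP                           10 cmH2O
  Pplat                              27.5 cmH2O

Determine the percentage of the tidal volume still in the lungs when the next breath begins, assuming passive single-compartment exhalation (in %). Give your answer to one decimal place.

Flow: 39 L/min ÷ 60 = 0.65 L/s.
R = (PIP − Pplat)/V̇ = (32.0 − 27.5) / 0.65 = 4.5/0.65 = 6.923 cmH2O·s/L.
C = Vt/(Pplat − PEEP) = 390.0 / (27.5 − 10) = 390.0/17.5 = 22.286 mL/cmH2O.
τ = R × C = 6.923 × 0.02229 L/cmH2O = 0.1543 s.
Fraction remaining at end-expiration = e^(−Te/τ) = e^(−0.31/0.1543) = 0.1341 → 13.41%.

13.4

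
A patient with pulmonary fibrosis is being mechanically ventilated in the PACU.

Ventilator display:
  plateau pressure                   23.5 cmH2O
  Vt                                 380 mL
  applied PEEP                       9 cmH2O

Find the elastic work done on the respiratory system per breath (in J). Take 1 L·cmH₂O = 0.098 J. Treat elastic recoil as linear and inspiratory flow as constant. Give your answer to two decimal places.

Elastic work ≈ ½ × (Pplat − PEEP) × Vt = 0.5 × (23.5 − 9) × 0.380 L = 0.5 × 14.5 × 0.380 = 2.755 L·cmH2O.
× 0.098 J/(L·cmH2O) → 0.27 J.

0.27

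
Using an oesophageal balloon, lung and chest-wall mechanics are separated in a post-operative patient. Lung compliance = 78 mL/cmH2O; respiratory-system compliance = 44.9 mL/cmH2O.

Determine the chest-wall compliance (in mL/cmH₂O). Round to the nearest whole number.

106

1/Ccw = 1/Crs − 1/CL.
1/Ccw = 1/44.9 − 1/78 = 0.009451.
Ccw = 105.81 mL/cmH2O.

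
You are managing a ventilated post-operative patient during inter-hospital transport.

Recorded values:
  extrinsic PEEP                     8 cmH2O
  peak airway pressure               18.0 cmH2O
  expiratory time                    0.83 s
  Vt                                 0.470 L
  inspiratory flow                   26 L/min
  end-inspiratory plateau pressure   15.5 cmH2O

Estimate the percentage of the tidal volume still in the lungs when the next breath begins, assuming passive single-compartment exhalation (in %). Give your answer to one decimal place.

10.1

Flow: 26 L/min ÷ 60 = 0.4333 L/s.
R = (PIP − Pplat)/V̇ = (18.0 − 15.5) / 0.4333 = 2.5/0.4333 = 5.77 cmH2O·s/L.
C = Vt/(Pplat − PEEP) = 470.0 / (15.5 − 8) = 470.0/7.5 = 62.667 mL/cmH2O.
τ = R × C = 5.77 × 0.06267 L/cmH2O = 0.3616 s.
Fraction remaining at end-expiration = e^(−Te/τ) = e^(−0.83/0.3616) = 0.1007 → 10.07%.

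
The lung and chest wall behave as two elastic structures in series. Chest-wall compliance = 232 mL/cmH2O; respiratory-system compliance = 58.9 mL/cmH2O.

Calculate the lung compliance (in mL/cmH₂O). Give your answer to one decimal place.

78.9

1/CL = 1/Crs − 1/Ccw.
1/CL = 1/58.9 − 1/232 = 0.01267.
CL = 78.927 mL/cmH2O.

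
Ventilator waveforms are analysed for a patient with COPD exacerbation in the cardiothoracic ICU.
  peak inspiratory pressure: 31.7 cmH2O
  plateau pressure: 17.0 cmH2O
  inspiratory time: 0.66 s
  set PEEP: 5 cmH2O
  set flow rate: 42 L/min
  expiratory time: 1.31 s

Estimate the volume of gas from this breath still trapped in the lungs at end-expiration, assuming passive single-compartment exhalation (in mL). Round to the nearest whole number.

Flow: 42 L/min ÷ 60 = 0.7 L/s.
Vt = flow × Ti = 0.7 L/s × 0.66 s × 1000 mL/L = 462.0 mL.
R = (PIP − Pplat)/V̇ = (31.7 − 17.0) / 0.7 = 14.7/0.7 = 21.0 cmH2O·s/L.
C = Vt/(Pplat − PEEP) = 462.0 / (17.0 − 5) = 462.0/12.0 = 38.5 mL/cmH2O.
τ = R × C = 21.0 × 0.0385 L/cmH2O = 0.8085 s.
Fraction remaining = e^(−Te/τ) = e^(−1.31/0.8085) = 0.1978.
Trapped volume = 462.0 × 0.1978 = 91.384 mL.

91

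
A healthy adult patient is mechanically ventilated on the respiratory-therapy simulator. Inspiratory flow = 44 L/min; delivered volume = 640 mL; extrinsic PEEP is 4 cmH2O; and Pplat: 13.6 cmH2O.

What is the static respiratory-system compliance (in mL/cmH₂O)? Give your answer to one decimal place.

Cstat = Vt / (Pplat − PEEP) = 640 / (13.6 − 4) = 640 / 9.6 = 66.667 mL/cmH2O.

66.7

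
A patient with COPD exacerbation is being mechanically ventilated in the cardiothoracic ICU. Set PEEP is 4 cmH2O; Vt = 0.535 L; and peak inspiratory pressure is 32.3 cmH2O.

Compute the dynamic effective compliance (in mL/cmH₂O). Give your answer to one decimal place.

Dynamic compliance = Vt / (PIP − PEEP) = 535 / (32.3 − 4) = 535 / 28.3 = 18.905 mL/cmH2O.

18.9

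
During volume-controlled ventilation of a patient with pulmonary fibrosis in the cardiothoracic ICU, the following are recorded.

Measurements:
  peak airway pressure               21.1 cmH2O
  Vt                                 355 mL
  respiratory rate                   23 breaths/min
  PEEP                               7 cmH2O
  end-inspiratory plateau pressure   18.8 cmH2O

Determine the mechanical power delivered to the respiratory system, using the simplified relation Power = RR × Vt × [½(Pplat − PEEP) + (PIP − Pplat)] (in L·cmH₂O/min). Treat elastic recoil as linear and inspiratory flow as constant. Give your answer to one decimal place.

Per-breath work = Vt × [½(Pplat−PEEP) + (PIP−Pplat)] = 0.355 × [0.5×11.8 + 2.3] = 0.355 × 8.2 = 2.911 L·cmH2O.
Power = 23 × 2.911 = 66.953 L·cmH2O/min.

67.0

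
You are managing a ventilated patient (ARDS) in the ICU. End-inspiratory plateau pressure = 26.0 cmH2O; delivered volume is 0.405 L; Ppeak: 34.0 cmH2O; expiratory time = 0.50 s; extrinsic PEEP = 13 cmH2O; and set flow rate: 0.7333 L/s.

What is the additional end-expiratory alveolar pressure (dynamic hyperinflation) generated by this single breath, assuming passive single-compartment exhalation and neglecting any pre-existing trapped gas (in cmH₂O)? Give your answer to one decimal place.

R = (PIP − Pplat)/V̇ = (34.0 − 26.0) / 0.7333 = 8.0/0.7333 = 10.91 cmH2O·s/L.
C = Vt/(Pplat − PEEP) = 405.0 / (26.0 − 13) = 405.0/13.0 = 31.154 mL/cmH2O.
τ = R × C = 10.91 × 0.03115 L/cmH2O = 0.3398 s.
Fraction remaining = e^(−Te/τ) = e^(−0.50/0.3398) = 0.2296; trapped volume = 405.0 × 0.2296 = 92.988 mL.
Additional alveolar pressure from trapping ≈ V_trapped / C = 92.988 / 31.154 = 2.985 cmH2O.

3.0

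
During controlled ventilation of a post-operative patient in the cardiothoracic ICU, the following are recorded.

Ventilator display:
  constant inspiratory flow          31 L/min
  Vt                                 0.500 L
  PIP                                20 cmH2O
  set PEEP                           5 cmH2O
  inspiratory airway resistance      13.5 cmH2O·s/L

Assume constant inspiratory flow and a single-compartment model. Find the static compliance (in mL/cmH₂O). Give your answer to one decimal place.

Flow: 31 L/min ÷ 60 = 0.5167 L/s.
Equation of motion (constant flow): PIP = Vt/C + R·V̇ + PEEP.
Vt/C = PIP − R·V̇ − PEEP = 20 − 13.5×0.5167 − 5 = 20 − 6.975 − 5 = 8.025 cmH2O.
C = Vt / 8.025 = 500 / 8.025 = 62.305 mL/cmH2O.

62.3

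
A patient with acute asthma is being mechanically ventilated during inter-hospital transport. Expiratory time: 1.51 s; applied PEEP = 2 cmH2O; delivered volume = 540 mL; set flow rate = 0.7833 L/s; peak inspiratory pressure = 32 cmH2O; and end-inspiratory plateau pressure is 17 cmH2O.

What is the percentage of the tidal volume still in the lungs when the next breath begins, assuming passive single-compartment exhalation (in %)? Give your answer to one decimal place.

11.2

R = (PIP − Pplat)/V̇ = (32 − 17) / 0.7833 = 15.0/0.7833 = 19.15 cmH2O·s/L.
C = Vt/(Pplat − PEEP) = 540.0 / (17 − 2) = 540.0/15.0 = 36.0 mL/cmH2O.
τ = R × C = 19.15 × 0.036 L/cmH2O = 0.6894 s.
Fraction remaining at end-expiration = e^(−Te/τ) = e^(−1.51/0.6894) = 0.1119 → 11.19%.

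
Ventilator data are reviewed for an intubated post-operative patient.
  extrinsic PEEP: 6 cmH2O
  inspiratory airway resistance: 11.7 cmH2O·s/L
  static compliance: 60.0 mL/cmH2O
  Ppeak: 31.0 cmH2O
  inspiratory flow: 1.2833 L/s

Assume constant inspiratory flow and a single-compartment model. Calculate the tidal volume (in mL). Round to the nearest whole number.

Equation of motion (constant flow): PIP = Vt/C + R·V̇ + PEEP.
Vt/C = PIP − R·V̇ − PEEP = 31.0 − 15.015 − 6 = 9.985 cmH2O.
Vt = C × 9.985 = 60.0 × 9.985 = 599.1 mL.

599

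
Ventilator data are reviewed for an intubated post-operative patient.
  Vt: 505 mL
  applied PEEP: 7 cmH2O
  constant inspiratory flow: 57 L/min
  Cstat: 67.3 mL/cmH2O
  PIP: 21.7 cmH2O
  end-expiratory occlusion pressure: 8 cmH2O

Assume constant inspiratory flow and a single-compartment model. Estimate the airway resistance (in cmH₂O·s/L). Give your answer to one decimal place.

Flow: 57 L/min ÷ 60 = 0.95 L/s.
Total PEEP = 8 cmH2O (set 7 + intrinsic 1); this is the baseline alveolar pressure.
Equation of motion (constant flow): PIP = Vt/C + R·V̇ + PEEP.
R·V̇ = PIP − Vt/C − PEEP = 21.7 − 505/67.3 − 8 = 21.7 − 7.504 − 8 = 6.196 cmH2O.
R = 6.196 / 0.95 = 6.522 cmH2O·s/L.

6.5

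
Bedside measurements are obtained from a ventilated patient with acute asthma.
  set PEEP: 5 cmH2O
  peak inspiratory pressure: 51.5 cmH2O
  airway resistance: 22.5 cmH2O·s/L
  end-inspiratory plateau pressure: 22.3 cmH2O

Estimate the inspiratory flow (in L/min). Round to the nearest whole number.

flow = (PIP − Pplat) / Raw = (51.5 − 22.3) / 22.5 = 1.298 L/s × 60 = 77.88 L/min.

78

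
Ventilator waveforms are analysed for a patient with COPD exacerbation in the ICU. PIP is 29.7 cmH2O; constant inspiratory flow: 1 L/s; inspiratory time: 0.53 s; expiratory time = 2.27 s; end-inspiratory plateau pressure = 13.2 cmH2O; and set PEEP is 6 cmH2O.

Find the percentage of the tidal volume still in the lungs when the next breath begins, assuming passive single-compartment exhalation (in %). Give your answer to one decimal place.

Vt = flow × Ti = 1 L/s × 0.53 s × 1000 mL/L = 530.0 mL.
R = (PIP − Pplat)/V̇ = (29.7 − 13.2) / 1 = 16.5/1 = 16.5 cmH2O·s/L.
C = Vt/(Pplat − PEEP) = 530.0 / (13.2 − 6) = 530.0/7.2 = 73.611 mL/cmH2O.
τ = R × C = 16.5 × 0.07361 L/cmH2O = 1.215 s.
Fraction remaining at end-expiration = e^(−Te/τ) = e^(−2.27/1.215) = 0.1544 → 15.44%.

15.4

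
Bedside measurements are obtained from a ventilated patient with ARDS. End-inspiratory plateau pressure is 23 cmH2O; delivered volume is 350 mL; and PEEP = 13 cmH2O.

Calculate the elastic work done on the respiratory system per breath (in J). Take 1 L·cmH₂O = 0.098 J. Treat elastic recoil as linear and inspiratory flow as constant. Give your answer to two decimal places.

Elastic work ≈ ½ × (Pplat − PEEP) × Vt = 0.5 × (23 − 13) × 0.350 L = 0.5 × 10.0 × 0.350 = 1.75 L·cmH2O.
× 0.098 J/(L·cmH2O) → 0.1715 J.

0.17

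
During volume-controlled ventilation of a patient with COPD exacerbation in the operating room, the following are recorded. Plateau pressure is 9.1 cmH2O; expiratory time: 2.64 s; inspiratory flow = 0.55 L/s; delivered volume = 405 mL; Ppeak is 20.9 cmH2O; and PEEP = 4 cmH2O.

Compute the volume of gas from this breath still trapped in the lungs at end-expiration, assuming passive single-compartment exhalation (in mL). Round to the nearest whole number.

86

R = (PIP − Pplat)/V̇ = (20.9 − 9.1) / 0.55 = 11.8/0.55 = 21.455 cmH2O·s/L.
C = Vt/(Pplat − PEEP) = 405.0 / (9.1 − 4) = 405.0/5.1 = 79.412 mL/cmH2O.
τ = R × C = 21.455 × 0.07941 L/cmH2O = 1.704 s.
Fraction remaining = e^(−Te/τ) = e^(−2.64/1.704) = 0.2124.
Trapped volume = 405.0 × 0.2124 = 86.022 mL.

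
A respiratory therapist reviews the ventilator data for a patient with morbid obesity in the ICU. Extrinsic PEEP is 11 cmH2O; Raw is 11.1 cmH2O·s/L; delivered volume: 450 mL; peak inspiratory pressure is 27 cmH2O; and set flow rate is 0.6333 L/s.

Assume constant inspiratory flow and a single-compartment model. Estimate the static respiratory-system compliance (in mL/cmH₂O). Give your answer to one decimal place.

Equation of motion (constant flow): PIP = Vt/C + R·V̇ + PEEP.
Vt/C = PIP − R·V̇ − PEEP = 27 − 11.1×0.6333 − 11 = 27 − 7.03 − 11 = 8.97 cmH2O.
C = Vt / 8.97 = 450 / 8.97 = 50.167 mL/cmH2O.

50.2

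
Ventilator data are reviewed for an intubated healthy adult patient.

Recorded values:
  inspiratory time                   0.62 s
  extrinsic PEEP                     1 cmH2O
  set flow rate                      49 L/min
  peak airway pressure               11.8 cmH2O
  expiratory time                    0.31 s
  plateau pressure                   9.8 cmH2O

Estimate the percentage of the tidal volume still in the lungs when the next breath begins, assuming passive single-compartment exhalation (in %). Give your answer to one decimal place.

11.1

Flow: 49 L/min ÷ 60 = 0.8167 L/s.
Vt = flow × Ti = 0.8167 L/s × 0.62 s × 1000 mL/L = 506.35 mL.
R = (PIP − Pplat)/V̇ = (11.8 − 9.8) / 0.8167 = 2.0/0.8167 = 2.449 cmH2O·s/L.
C = Vt/(Pplat − PEEP) = 506.35 / (9.8 − 1) = 506.35/8.8 = 57.54 mL/cmH2O.
τ = R × C = 2.449 × 0.05754 L/cmH2O = 0.1409 s.
Fraction remaining at end-expiration = e^(−Te/τ) = e^(−0.31/0.1409) = 0.1108 → 11.08%.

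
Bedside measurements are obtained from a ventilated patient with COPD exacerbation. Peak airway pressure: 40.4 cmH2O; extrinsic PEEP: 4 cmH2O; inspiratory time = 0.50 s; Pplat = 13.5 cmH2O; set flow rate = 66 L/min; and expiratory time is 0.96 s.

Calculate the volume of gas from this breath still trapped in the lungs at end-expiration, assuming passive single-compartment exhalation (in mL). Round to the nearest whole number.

Flow: 66 L/min ÷ 60 = 1.1 L/s.
Vt = flow × Ti = 1.1 L/s × 0.50 s × 1000 mL/L = 550.0 mL.
R = (PIP − Pplat)/V̇ = (40.4 − 13.5) / 1.1 = 26.9/1.1 = 24.455 cmH2O·s/L.
C = Vt/(Pplat − PEEP) = 550.0 / (13.5 − 4) = 550.0/9.5 = 57.895 mL/cmH2O.
τ = R × C = 24.455 × 0.0579 L/cmH2O = 1.416 s.
Fraction remaining = e^(−Te/τ) = e^(−0.96/1.416) = 0.5076.
Trapped volume = 550.0 × 0.5076 = 279.18 mL.

279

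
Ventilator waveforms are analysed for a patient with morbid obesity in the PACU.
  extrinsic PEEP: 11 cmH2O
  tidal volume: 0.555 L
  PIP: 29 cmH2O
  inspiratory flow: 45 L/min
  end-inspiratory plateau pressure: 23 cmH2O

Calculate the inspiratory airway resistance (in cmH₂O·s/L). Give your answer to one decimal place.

8.0

Flow: 45 L/min ÷ 60 = 0.75 L/s.
Raw = (PIP − Pplat) / flow = (29 − 23) / 0.75 = 6.0 / 0.75 = 8.0 cmH2O·s/L.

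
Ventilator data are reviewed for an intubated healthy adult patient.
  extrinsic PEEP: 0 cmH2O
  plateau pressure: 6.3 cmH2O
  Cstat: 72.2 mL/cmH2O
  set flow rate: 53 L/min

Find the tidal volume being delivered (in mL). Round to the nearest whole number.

Vt = Cstat × (Pplat − PEEP) = 72.2 × (6.3 − 0) = 72.2 × 6.3 = 454.86 mL.

455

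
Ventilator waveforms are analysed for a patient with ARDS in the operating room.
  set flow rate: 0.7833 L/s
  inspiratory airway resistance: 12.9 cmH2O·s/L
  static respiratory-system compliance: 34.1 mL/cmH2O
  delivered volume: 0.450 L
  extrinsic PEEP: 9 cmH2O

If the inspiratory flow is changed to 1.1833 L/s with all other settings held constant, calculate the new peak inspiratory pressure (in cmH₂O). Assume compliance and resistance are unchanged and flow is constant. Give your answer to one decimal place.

37.5

PIP = Vt/C + R·V̇ + PEEP (constant-flow equation of motion).
Only the resistive term changes: ΔPIP = R × ΔV̇ = 12.9 × (1.1833 − 0.7833) = 12.9 × 0.4 = 5.16 cmH2O.
Original PIP = 450/34.1 + 12.9×0.7833 + 9 = 32.301 cmH2O; new PIP = 32.301 + (5.16) = 37.461 cmH2O.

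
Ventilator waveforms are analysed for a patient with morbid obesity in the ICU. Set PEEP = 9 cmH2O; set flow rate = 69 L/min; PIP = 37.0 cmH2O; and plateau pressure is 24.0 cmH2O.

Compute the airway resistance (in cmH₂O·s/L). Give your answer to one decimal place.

Flow: 69 L/min ÷ 60 = 1.15 L/s.
Raw = (PIP − Pplat) / flow = (37.0 − 24.0) / 1.15 = 13.0 / 1.15 = 11.304 cmH2O·s/L.

11.3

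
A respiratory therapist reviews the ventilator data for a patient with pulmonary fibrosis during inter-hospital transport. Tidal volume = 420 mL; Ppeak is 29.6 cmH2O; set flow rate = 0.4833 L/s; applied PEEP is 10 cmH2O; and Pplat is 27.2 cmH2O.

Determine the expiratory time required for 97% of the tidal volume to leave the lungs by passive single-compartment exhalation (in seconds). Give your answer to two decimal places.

0.43

R = (PIP − Pplat)/V̇ = (29.6 − 27.2) / 0.4833 = 2.4/0.4833 = 4.966 cmH2O·s/L.
C = Vt/(Pplat − PEEP) = 420.0 / (27.2 − 10) = 420.0/17.2 = 24.419 mL/cmH2O.
τ = R × C = 4.966 × 0.02442 L/cmH2O = 0.1213 s.
t = −τ·ln(1 − 0.97) = −0.1213·ln(0.03) = 0.4253 s.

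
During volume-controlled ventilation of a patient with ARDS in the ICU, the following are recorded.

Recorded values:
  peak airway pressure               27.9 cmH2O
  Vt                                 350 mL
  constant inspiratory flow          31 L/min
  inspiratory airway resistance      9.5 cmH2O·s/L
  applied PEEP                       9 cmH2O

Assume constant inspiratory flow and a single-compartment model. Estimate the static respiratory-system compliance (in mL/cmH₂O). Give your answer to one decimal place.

25.0

Flow: 31 L/min ÷ 60 = 0.5167 L/s.
Equation of motion (constant flow): PIP = Vt/C + R·V̇ + PEEP.
Vt/C = PIP − R·V̇ − PEEP = 27.9 − 9.5×0.5167 − 9 = 27.9 − 4.909 − 9 = 13.991 cmH2O.
C = Vt / 13.991 = 350 / 13.991 = 25.016 mL/cmH2O.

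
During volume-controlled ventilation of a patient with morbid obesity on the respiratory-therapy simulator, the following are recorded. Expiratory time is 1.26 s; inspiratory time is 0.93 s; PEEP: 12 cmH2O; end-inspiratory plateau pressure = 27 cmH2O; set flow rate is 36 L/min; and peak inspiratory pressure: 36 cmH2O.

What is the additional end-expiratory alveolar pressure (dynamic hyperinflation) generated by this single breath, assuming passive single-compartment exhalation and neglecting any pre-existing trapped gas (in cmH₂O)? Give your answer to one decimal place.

1.6

Flow: 36 L/min ÷ 60 = 0.6 L/s.
Vt = flow × Ti = 0.6 L/s × 0.93 s × 1000 mL/L = 558.0 mL.
R = (PIP − Pplat)/V̇ = (36 − 27) / 0.6 = 9.0/0.6 = 15.0 cmH2O·s/L.
C = Vt/(Pplat − PEEP) = 558.0 / (27 − 12) = 558.0/15.0 = 37.2 mL/cmH2O.
τ = R × C = 15.0 × 0.0372 L/cmH2O = 0.558 s.
Fraction remaining = e^(−Te/τ) = e^(−1.26/0.558) = 0.1046; trapped volume = 558.0 × 0.1046 = 58.367 mL.
Additional alveolar pressure from trapping ≈ V_trapped / C = 58.367 / 37.2 = 1.569 cmH2O.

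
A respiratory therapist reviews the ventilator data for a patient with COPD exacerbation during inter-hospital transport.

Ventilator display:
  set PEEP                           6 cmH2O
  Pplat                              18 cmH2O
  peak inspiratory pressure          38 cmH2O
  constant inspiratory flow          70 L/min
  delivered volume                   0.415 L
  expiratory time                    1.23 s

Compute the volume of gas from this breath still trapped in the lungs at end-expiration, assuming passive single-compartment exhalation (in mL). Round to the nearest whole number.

Flow: 70 L/min ÷ 60 = 1.1667 L/s.
R = (PIP − Pplat)/V̇ = (38 − 18) / 1.1667 = 20.0/1.1667 = 17.142 cmH2O·s/L.
C = Vt/(Pplat − PEEP) = 415.0 / (18 − 6) = 415.0/12.0 = 34.583 mL/cmH2O.
τ = R × C = 17.142 × 0.03458 L/cmH2O = 0.5928 s.
Fraction remaining = e^(−Te/τ) = e^(−1.23/0.5928) = 0.1256.
Trapped volume = 415.0 × 0.1256 = 52.124 mL.

52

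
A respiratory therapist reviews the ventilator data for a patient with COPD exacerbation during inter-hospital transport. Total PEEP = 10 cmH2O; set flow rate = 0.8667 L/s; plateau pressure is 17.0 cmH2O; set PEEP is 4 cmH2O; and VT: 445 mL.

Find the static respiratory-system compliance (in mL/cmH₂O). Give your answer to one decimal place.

End-expiratory occlusion gives total PEEP = 10 cmH2O (intrinsic PEEP = 10 − 4 = 6). Use total PEEP for the elastic gradient.
Cstat = Vt / (Pplat − PEEPtotal) = 445 / (17.0 − 10) = 445 / 7.0 = 63.571 mL/cmH2O.

63.6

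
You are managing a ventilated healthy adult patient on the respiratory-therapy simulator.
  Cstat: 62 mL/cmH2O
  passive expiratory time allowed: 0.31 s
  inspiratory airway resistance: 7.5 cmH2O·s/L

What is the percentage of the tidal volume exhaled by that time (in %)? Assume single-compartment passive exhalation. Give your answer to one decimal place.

τ = R × C = 7.5 × 62 mL/cmH2O = 7.5 × 0.062 L/cmH2O = 0.465 s.
Passive exhalation: V(t)/V₀ = e^(−t/τ) = e^(−0.31/0.465) = 0.5134.
Fraction exhaled = 1 − 0.5134 = 0.4866 → 48.66%.

48.7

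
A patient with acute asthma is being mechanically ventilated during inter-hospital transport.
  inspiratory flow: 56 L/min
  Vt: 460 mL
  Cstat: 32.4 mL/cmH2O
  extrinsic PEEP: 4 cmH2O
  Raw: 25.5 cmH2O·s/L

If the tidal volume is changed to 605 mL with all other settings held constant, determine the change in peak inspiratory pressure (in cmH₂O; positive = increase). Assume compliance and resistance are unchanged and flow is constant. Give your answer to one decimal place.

PIP = Vt/C + R·V̇ + PEEP (constant-flow equation of motion).
Only the elastic term changes: ΔPIP = ΔVt / C = (605 − 460) / 32.4 = 4.475 cmH2O.

4.5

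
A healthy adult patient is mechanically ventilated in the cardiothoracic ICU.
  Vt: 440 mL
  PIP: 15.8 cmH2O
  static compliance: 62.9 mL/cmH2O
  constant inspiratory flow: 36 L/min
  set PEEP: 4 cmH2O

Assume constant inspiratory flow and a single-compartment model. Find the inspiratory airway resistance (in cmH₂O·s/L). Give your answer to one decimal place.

8.0

Flow: 36 L/min ÷ 60 = 0.6 L/s.
Equation of motion (constant flow): PIP = Vt/C + R·V̇ + PEEP.
R·V̇ = PIP − Vt/C − PEEP = 15.8 − 440/62.9 − 4 = 15.8 − 6.995 − 4 = 4.805 cmH2O.
R = 4.805 / 0.6 = 8.008 cmH2O·s/L.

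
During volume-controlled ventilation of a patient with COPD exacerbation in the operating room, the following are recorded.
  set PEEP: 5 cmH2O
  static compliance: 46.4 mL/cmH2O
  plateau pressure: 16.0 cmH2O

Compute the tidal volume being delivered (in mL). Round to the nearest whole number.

Vt = Cstat × (Pplat − PEEP) = 46.4 × (16.0 − 5) = 46.4 × 11.0 = 510.4 mL.

510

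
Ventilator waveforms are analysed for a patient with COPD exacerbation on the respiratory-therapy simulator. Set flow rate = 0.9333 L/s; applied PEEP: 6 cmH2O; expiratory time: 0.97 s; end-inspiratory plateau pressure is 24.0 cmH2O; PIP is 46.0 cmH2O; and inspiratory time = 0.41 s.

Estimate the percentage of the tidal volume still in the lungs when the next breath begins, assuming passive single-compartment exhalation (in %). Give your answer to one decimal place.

Vt = flow × Ti = 0.9333 L/s × 0.41 s × 1000 mL/L = 382.65 mL.
R = (PIP − Pplat)/V̇ = (46.0 − 24.0) / 0.9333 = 22.0/0.9333 = 23.572 cmH2O·s/L.
C = Vt/(Pplat − PEEP) = 382.65 / (24.0 − 6) = 382.65/18.0 = 21.258 mL/cmH2O.
τ = R × C = 23.572 × 0.02126 L/cmH2O = 0.5011 s.
Fraction remaining at end-expiration = e^(−Te/τ) = e^(−0.97/0.5011) = 0.1443 → 14.43%.

14.4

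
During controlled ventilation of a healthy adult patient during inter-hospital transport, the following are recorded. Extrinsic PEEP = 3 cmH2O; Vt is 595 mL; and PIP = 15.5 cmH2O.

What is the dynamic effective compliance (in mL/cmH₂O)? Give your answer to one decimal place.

47.6

Dynamic compliance = Vt / (PIP − PEEP) = 595 / (15.5 − 3) = 595 / 12.5 = 47.6 mL/cmH2O.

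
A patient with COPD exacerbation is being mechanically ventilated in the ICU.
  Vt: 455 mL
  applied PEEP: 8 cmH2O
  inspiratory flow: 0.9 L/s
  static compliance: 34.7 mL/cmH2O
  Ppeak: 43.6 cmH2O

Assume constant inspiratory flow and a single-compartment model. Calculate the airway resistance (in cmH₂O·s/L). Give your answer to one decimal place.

25.0

Equation of motion (constant flow): PIP = Vt/C + R·V̇ + PEEP.
R·V̇ = PIP − Vt/C − PEEP = 43.6 − 455/34.7 − 8 = 43.6 − 13.112 − 8 = 22.488 cmH2O.
R = 22.488 / 0.9 = 24.987 cmH2O·s/L.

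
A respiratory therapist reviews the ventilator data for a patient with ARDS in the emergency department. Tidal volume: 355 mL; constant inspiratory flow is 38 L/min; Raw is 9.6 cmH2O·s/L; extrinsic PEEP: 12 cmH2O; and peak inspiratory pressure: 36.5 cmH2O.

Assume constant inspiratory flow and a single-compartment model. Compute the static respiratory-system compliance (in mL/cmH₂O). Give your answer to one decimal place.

Flow: 38 L/min ÷ 60 = 0.6333 L/s.
Equation of motion (constant flow): PIP = Vt/C + R·V̇ + PEEP.
Vt/C = PIP − R·V̇ − PEEP = 36.5 − 9.6×0.6333 − 12 = 36.5 − 6.08 − 12 = 18.42 cmH2O.
C = Vt / 18.42 = 355 / 18.42 = 19.273 mL/cmH2O.

19.3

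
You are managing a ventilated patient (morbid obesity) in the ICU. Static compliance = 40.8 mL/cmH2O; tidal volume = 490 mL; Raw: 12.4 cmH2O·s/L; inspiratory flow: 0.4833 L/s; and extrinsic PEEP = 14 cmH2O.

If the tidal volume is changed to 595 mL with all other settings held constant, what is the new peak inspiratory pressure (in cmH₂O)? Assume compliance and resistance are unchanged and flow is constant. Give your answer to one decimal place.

34.6

PIP = Vt/C + R·V̇ + PEEP (constant-flow equation of motion).
Only the elastic term changes: ΔPIP = ΔVt / C = (595 − 490) / 40.8 = 2.574 cmH2O.
Original PIP = 490/40.8 + 12.4×0.4833 + 14 = 32.003 cmH2O; new PIP = 32.003 + (2.574) = 34.577 cmH2O.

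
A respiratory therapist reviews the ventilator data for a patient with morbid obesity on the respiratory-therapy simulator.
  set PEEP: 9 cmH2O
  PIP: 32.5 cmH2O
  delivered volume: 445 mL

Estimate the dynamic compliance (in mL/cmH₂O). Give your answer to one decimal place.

Dynamic compliance = Vt / (PIP − PEEP) = 445 / (32.5 − 9) = 445 / 23.5 = 18.936 mL/cmH2O.

18.9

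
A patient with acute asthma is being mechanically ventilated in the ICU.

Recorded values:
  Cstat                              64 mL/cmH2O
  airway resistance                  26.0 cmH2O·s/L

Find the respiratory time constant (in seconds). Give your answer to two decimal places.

τ = R × C = 26.0 × 64 mL/cmH2O = 26.0 × 0.064 L/cmH2O = 1.664 s.

1.66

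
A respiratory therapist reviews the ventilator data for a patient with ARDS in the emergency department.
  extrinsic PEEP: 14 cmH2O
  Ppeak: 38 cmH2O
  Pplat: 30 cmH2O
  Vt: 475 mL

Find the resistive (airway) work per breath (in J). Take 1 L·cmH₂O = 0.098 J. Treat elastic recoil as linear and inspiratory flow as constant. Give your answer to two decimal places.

With constant inspiratory flow the resistive pressure is constant at PIP − Pplat = 38 − 30 = 8.0 cmH2O, so resistive work = 8.0 × 0.475 = 3.8 L·cmH2O.
× 0.098 J/(L·cmH2O) → 0.3724 J.

0.37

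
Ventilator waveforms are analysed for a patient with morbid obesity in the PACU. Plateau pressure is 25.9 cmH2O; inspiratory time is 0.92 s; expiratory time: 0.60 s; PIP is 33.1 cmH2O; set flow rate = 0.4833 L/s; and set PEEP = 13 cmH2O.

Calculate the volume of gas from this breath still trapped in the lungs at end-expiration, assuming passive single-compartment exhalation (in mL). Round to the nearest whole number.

138

Vt = flow × Ti = 0.4833 L/s × 0.92 s × 1000 mL/L = 444.64 mL.
R = (PIP − Pplat)/V̇ = (33.1 − 25.9) / 0.4833 = 7.2/0.4833 = 14.898 cmH2O·s/L.
C = Vt/(Pplat − PEEP) = 444.64 / (25.9 − 13) = 444.64/12.9 = 34.468 mL/cmH2O.
τ = R × C = 14.898 × 0.03447 L/cmH2O = 0.5135 s.
Fraction remaining = e^(−Te/τ) = e^(−0.60/0.5135) = 0.3108.
Trapped volume = 444.64 × 0.3108 = 138.19 mL.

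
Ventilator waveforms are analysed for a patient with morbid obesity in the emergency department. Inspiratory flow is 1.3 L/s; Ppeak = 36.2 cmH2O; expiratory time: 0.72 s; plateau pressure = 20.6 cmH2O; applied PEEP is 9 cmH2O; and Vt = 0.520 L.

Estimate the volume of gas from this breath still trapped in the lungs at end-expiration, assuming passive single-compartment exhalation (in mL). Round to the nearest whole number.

136

R = (PIP − Pplat)/V̇ = (36.2 − 20.6) / 1.3 = 15.6/1.3 = 12.0 cmH2O·s/L.
C = Vt/(Pplat − PEEP) = 520.0 / (20.6 − 9) = 520.0/11.6 = 44.828 mL/cmH2O.
τ = R × C = 12.0 × 0.04483 L/cmH2O = 0.538 s.
Fraction remaining = e^(−Te/τ) = e^(−0.72/0.538) = 0.2623.
Trapped volume = 520.0 × 0.2623 = 136.4 mL.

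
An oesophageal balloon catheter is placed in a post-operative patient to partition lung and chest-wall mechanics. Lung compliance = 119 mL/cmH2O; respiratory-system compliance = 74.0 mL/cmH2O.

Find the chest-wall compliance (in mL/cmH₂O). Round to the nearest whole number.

196

1/Ccw = 1/Crs − 1/CL.
1/Ccw = 1/74.0 − 1/119 = 0.00511.
Ccw = 195.69 mL/cmH2O.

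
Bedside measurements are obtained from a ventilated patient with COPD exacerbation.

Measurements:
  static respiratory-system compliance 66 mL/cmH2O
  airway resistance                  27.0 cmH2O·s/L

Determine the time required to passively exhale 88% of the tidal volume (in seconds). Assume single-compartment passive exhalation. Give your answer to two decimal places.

3.78

τ = R × C = 27.0 × 66 mL/cmH2O = 27.0 × 0.066 L/cmH2O = 1.782 s.
Exhaled fraction f = 1 − e^(−t/τ) → t = −τ·ln(1 − f) = −1.782·ln(0.12) = 3.778 s.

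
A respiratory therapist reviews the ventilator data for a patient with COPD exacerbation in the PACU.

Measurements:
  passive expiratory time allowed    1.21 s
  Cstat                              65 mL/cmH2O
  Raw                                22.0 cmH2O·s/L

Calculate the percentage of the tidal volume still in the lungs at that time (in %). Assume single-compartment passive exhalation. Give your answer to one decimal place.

42.9

τ = R × C = 22.0 × 65 mL/cmH2O = 22.0 × 0.065 L/cmH2O = 1.43 s.
Passive exhalation: V(t)/V₀ = e^(−t/τ) = e^(−1.21/1.43) = 0.4291.
Fraction remaining = 0.4291 → 42.91%.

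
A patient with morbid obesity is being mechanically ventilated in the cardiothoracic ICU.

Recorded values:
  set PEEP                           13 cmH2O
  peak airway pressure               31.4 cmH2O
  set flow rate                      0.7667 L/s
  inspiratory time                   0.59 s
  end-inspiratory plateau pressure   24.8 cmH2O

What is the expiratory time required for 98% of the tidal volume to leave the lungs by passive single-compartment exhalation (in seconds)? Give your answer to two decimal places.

Vt = flow × Ti = 0.7667 L/s × 0.59 s × 1000 mL/L = 452.35 mL.
R = (PIP − Pplat)/V̇ = (31.4 − 24.8) / 0.7667 = 6.6/0.7667 = 8.608 cmH2O·s/L.
C = Vt/(Pplat − PEEP) = 452.35 / (24.8 − 13) = 452.35/11.8 = 38.335 mL/cmH2O.
τ = R × C = 8.608 × 0.03834 L/cmH2O = 0.33 s.
t = −τ·ln(1 − 0.98) = −0.33·ln(0.02) = 1.291 s.

1.29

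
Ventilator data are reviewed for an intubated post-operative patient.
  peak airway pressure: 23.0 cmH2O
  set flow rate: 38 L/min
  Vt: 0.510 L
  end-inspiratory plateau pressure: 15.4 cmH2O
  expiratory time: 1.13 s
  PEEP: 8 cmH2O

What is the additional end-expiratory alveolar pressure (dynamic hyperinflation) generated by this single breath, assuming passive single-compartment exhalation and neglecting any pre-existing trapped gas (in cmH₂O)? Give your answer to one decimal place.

Flow: 38 L/min ÷ 60 = 0.6333 L/s.
R = (PIP − Pplat)/V̇ = (23.0 − 15.4) / 0.6333 = 7.6/0.6333 = 12.001 cmH2O·s/L.
C = Vt/(Pplat − PEEP) = 510.0 / (15.4 − 8) = 510.0/7.4 = 68.919 mL/cmH2O.
τ = R × C = 12.001 × 0.06892 L/cmH2O = 0.8271 s.
Fraction remaining = e^(−Te/τ) = e^(−1.13/0.8271) = 0.2551; trapped volume = 510.0 × 0.2551 = 130.1 mL.
Additional alveolar pressure from trapping ≈ V_trapped / C = 130.1 / 68.919 = 1.888 cmH2O.

1.9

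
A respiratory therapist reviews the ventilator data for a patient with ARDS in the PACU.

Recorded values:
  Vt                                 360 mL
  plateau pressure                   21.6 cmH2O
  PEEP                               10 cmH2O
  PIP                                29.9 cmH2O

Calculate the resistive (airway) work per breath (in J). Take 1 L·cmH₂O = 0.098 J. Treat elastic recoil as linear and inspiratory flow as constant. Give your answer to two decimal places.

With constant inspiratory flow the resistive pressure is constant at PIP − Pplat = 29.9 − 21.6 = 8.3 cmH2O, so resistive work = 8.3 × 0.360 = 2.988 L·cmH2O.
× 0.098 J/(L·cmH2O) → 0.2928 J.

0.29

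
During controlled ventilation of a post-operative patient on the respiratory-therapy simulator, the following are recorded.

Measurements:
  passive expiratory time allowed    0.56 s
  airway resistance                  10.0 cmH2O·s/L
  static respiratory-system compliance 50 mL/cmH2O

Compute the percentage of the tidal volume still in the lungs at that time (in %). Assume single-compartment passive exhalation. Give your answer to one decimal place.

τ = R × C = 10.0 × 50 mL/cmH2O = 10.0 × 0.050 L/cmH2O = 0.5 s.
Passive exhalation: V(t)/V₀ = e^(−t/τ) = e^(−0.56/0.5) = 0.3263.
Fraction remaining = 0.3263 → 32.63%.

32.6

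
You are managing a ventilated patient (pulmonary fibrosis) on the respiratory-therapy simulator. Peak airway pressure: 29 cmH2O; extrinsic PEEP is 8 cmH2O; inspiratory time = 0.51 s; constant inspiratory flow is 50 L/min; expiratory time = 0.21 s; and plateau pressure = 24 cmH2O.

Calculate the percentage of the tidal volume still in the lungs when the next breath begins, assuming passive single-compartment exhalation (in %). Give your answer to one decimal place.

26.8

Flow: 50 L/min ÷ 60 = 0.8333 L/s.
Vt = flow × Ti = 0.8333 L/s × 0.51 s × 1000 mL/L = 424.98 mL.
R = (PIP − Pplat)/V̇ = (29 − 24) / 0.8333 = 5.0/0.8333 = 6.0 cmH2O·s/L.
C = Vt/(Pplat − PEEP) = 424.98 / (24 − 8) = 424.98/16.0 = 26.561 mL/cmH2O.
τ = R × C = 6.0 × 0.02656 L/cmH2O = 0.1594 s.
Fraction remaining at end-expiration = e^(−Te/τ) = e^(−0.21/0.1594) = 0.2678 → 26.78%.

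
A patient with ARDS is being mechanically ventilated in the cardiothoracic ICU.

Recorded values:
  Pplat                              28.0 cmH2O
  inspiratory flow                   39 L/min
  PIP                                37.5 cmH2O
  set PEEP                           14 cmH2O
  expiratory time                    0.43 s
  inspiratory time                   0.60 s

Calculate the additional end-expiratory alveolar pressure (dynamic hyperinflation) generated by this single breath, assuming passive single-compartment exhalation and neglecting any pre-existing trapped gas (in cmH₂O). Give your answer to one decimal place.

4.9

Flow: 39 L/min ÷ 60 = 0.65 L/s.
Vt = flow × Ti = 0.65 L/s × 0.60 s × 1000 mL/L = 390.0 mL.
R = (PIP − Pplat)/V̇ = (37.5 − 28.0) / 0.65 = 9.5/0.65 = 14.615 cmH2O·s/L.
C = Vt/(Pplat − PEEP) = 390.0 / (28.0 − 14) = 390.0/14.0 = 27.857 mL/cmH2O.
τ = R × C = 14.615 × 0.02786 L/cmH2O = 0.4072 s.
Fraction remaining = e^(−Te/τ) = e^(−0.43/0.4072) = 0.3478; trapped volume = 390.0 × 0.3478 = 135.64 mL.
Additional alveolar pressure from trapping ≈ V_trapped / C = 135.64 / 27.857 = 4.869 cmH2O.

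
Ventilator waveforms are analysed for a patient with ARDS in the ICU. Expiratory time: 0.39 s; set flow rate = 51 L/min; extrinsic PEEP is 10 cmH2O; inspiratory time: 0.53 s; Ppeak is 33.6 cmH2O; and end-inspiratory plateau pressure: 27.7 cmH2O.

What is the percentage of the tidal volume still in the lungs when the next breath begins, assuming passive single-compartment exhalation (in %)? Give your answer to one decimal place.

11.0

Flow: 51 L/min ÷ 60 = 0.85 L/s.
Vt = flow × Ti = 0.85 L/s × 0.53 s × 1000 mL/L = 450.5 mL.
R = (PIP − Pplat)/V̇ = (33.6 − 27.7) / 0.85 = 5.9/0.85 = 6.941 cmH2O·s/L.
C = Vt/(Pplat − PEEP) = 450.5 / (27.7 − 10) = 450.5/17.7 = 25.452 mL/cmH2O.
τ = R × C = 6.941 × 0.02545 L/cmH2O = 0.1766 s.
Fraction remaining at end-expiration = e^(−Te/τ) = e^(−0.39/0.1766) = 0.1099 → 10.99%.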